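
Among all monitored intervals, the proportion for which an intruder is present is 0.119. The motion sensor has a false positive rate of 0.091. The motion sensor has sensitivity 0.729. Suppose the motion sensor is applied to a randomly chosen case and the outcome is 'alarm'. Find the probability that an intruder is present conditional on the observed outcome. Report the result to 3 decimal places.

Let H be the event that an intruder is present. P(H) = 0.119, so P(¬H) = 0.881. With E the 'alarm' result, P(E|H) = 0.729 and P(E|¬H) = 0.091.
P(E) = 0.729·0.119 + 0.091·0.881 = 0.086751 + 0.080171 = 0.16692.
By Bayes' theorem, P(H|E) = 0.086751 / 0.16692 = 0.520.

P(H | E) ≈ 0.520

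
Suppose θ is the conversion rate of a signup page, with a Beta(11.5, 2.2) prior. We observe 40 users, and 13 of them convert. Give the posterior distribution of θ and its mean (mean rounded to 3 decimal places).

Observing 13 successes and 27 failures updates Beta(11.5, 2.2) by adding the success and failure counts to the two shape parameters: α = 11.5+13 = 24.5, β = 2.2+27 = 29.2.
E[θ | data] = 24.5/(24.5+29.2) = 0.456.

Posterior: Beta(24.5, 29.2); mean ≈ 0.456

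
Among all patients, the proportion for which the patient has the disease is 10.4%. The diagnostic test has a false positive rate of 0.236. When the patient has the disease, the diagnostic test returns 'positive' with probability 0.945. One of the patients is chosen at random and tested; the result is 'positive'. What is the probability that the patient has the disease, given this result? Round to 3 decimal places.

Let H be the event that the patient has the disease. P(H) = 0.104, so P(¬H) = 0.896. With E the 'positive' result, P(E|H) = 0.945 and P(E|¬H) = 0.236.
P(E) = 0.945·0.104 + 0.236·0.896 = 0.098280 + 0.21146 = 0.30974.
By Bayes' theorem, P(H|E) = 0.098280 / 0.30974 = 0.317.

P(H | E) ≈ 0.317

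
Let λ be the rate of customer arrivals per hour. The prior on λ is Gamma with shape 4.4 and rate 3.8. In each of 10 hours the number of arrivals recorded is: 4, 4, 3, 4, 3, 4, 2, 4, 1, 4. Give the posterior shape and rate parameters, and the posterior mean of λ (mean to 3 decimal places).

Posterior: Gamma(shape=37.4, rate=13.8); mean ≈ 2.710

The Poisson likelihood adds the total count to the shape and the number of exposure periods to the rate. Here ∑xᵢ = 33 and n = 10, so shape 4.4→37.4 and rate 3.8→13.8.
Posterior mean = shape/rate = 37.4/13.8 = 2.710.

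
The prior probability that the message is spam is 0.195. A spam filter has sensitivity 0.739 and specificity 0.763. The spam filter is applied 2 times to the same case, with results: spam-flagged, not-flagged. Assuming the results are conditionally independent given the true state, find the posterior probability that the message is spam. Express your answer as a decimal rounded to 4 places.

Posterior P(H) ≈ 0.2053

With H the event that the message is spam, the joint likelihood of the observed sequence is P(data|H) = 0.739·0.261 = 0.19288 and P(data|¬H) = 0.237·0.763 = 0.18083.
Bayes: P(H|data) = 0.195·0.19288 / (0.195·0.19288 + 0.805·0.18083) = 0.037611/0.18318 = 0.2053.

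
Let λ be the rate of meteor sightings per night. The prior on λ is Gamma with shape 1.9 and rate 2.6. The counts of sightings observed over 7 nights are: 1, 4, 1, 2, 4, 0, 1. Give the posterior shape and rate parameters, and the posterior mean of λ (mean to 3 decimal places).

Posterior: Gamma(shape=14.9, rate=9.6); mean ≈ 1.552

The Poisson likelihood adds the total count to the shape and the number of exposure periods to the rate. Here ∑xᵢ = 13 and n = 7, so shape 1.9→14.9 and rate 2.6→9.6.
Posterior mean = shape/rate = 14.9/9.6 = 1.552.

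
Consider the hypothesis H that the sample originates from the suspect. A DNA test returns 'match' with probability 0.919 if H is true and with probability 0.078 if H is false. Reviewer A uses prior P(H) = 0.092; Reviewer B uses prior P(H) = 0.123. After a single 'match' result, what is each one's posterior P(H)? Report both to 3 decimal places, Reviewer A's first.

Reviewer A: 0.544; Reviewer B: 0.623

P('+'|H) = 0.919, P('+'|¬H) = 0.078.
Reviewer A: numerator 0.919·0.092 = 0.084548; evidence = 0.084548+0.078·0.908 = 0.15537; posterior = 0.544.
Reviewer B: numerator 0.919·0.123 = 0.11304; evidence = 0.11304+0.078·0.877 = 0.18144; posterior = 0.623.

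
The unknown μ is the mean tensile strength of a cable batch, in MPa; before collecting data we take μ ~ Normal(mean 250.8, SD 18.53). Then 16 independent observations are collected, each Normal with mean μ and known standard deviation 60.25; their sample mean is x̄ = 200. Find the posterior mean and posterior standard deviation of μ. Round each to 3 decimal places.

Posterior mean ≈ 220.212; posterior SD ≈ 11.688

With known σ, the Normal prior is conjugate. Weight on the data is w = (n/σ²)/(n/σ² + 1/τ₀²) = 0.00440764/(0.00440764+0.00291239) = 0.60213.
Posterior mean = w·x̄ + (1−w)·μ₀ = 0.60213·200 + 0.39787·250.8 = 220.212. Posterior variance = 1/(0.00440764+0.00291239) = 136.612, so SD = 11.688.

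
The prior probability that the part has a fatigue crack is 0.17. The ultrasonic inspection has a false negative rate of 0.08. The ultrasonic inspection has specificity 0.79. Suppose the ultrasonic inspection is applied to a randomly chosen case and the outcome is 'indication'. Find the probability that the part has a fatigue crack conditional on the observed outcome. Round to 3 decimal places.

Let H be the event that the part has a fatigue crack. P(H) = 0.17, so P(¬H) = 0.83. With E the 'indication' result, P(E|H) = 0.92 and P(E|¬H) = 0.21.
P(E) = 0.92·0.17 + 0.21·0.83 = 0.15640 + 0.17430 = 0.33070.
By Bayes' theorem, P(H|E) = 0.15640 / 0.33070 = 0.473.

P(H | E) ≈ 0.473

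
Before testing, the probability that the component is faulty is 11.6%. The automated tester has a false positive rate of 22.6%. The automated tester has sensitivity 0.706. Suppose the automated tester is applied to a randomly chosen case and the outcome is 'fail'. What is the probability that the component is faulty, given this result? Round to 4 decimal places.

Write H for 'the component is faulty'. Prior odds H:¬H = 0.116/0.884 = 0.13122. For the 'fail' outcome, the likelihood ratio is 0.706/0.226 = 3.1239.
Posterior odds = 0.13122 × 3.1239 = 0.40992, so P(H|E) = 0.40992/(1+0.40992) = 0.2907.

P(H | E) ≈ 0.2907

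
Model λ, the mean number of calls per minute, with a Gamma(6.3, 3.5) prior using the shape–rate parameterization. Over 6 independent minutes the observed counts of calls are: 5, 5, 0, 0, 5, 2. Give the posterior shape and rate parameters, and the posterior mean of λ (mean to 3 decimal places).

Total count ∑xᵢ = 17 over n = 6 minutes.
Gamma is conjugate to the Poisson likelihood: posterior is Gamma(shape = 6.3+17 = 23.3, rate = 3.5+6 = 9.5).
Posterior mean = shape/rate = 23.3/9.5 = 2.453.

Posterior: Gamma(shape=23.3, rate=9.5); mean ≈ 2.453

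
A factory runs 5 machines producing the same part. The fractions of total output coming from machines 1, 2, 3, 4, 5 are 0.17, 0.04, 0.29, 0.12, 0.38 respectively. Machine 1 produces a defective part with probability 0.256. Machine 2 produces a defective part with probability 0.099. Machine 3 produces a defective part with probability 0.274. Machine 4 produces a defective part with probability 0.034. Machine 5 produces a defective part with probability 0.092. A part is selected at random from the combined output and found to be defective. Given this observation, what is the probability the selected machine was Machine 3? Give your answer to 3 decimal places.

Posterior probability ≈ 0.479

Tabulate prior·likelihood by source: [1] prior 0.17, lik 0.256, product 0.04352; [2] prior 0.04, lik 0.099, product 0.003960; [3] prior 0.29, lik 0.274, product 0.07946; [4] prior 0.12, lik 0.034, product 0.004080; [5] prior 0.38, lik 0.092, product 0.03496.
Normalizing constant = 0.16598; the posterior for Machine 3 is its product over the sum, 0.07946/0.16598 = 0.479.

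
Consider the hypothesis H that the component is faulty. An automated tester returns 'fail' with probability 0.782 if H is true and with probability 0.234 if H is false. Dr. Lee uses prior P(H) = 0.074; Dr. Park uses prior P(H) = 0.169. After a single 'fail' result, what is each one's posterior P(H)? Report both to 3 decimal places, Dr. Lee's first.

P('+'|H) = 0.782, P('+'|¬H) = 0.234.
Dr. Lee: numerator 0.782·0.074 = 0.057868; evidence = 0.057868+0.234·0.926 = 0.27455; posterior = 0.211.
Dr. Park: numerator 0.782·0.169 = 0.13216; evidence = 0.13216+0.234·0.831 = 0.32661; posterior = 0.405.

Dr. Lee: 0.211; Dr. Park: 0.405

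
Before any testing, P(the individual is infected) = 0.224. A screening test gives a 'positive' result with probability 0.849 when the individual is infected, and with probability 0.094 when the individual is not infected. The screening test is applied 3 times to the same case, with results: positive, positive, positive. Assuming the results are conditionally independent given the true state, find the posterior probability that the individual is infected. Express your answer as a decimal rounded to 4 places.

Posterior P(H) ≈ 0.9953

Let H be the event that the individual is infected; start with P(H) = 0.224. P('positive'|H) = 0.849, P('positive'|¬H) = 0.094.
Update on result 1 ('positive'): P(H) ← 0.849·0.2240 / (0.849·0.2240 + 0.094·0.7760) = 0.19018/0.26312 = 0.7228.
Update on result 2 ('positive'): P(H) ← 0.849·0.7228 / (0.849·0.7228 + 0.094·0.2772) = 0.61363/0.63969 = 0.9593.
Update on result 3 ('positive'): P(H) ← 0.849·0.9593 / (0.849·0.9593 + 0.094·0.0407) = 0.81441/0.81824 = 0.9953.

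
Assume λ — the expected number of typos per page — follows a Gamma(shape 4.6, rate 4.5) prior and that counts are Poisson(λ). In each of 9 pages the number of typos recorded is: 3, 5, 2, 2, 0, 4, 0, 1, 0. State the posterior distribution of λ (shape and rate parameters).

The Poisson likelihood adds the total count to the shape and the number of exposure periods to the rate. Here ∑xᵢ = 17 and n = 9, so shape 4.6→21.6 and rate 4.5→13.5.

Posterior: Gamma(shape=21.6, rate=13.5)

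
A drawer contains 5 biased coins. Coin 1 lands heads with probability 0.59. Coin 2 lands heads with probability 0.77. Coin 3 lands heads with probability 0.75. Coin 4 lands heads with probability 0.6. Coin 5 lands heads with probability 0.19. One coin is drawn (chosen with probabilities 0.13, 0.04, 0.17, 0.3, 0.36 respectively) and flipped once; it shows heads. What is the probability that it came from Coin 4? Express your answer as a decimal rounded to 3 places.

P(heads|C1) = 0.59; P(heads|C2) = 0.77; P(heads|C3) = 0.75; P(heads|C4) = 0.6; P(heads|C5) = 0.19.
Prior × likelihood for each source: 0.13·0.59=0.07670, 0.04·0.77=0.03080, 0.17·0.75=0.1275, 0.3·0.6=0.1800, 0.36·0.19=0.06840. Summing gives P(heads) = 0.48340.
P(Coin 4 | heads) = 0.1800 / 0.48340 = 0.372.

Posterior probability ≈ 0.372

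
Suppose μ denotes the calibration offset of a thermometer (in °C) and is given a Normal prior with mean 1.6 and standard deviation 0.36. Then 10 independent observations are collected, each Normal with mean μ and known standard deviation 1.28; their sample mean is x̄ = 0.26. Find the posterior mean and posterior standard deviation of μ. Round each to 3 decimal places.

Prior precision 1/τ₀² = 1/0.36² = 7.71605; data precision n/σ² = 10/1.28² = 6.10352.
Posterior precision = 7.71605 + 6.10352 = 13.8196, giving posterior SD = 1/√13.8196 = 0.269.
Posterior mean = (7.71605·1.6 + 6.10352·0.26) / 13.8196 = 1.008.

Posterior mean ≈ 1.008; posterior SD ≈ 0.269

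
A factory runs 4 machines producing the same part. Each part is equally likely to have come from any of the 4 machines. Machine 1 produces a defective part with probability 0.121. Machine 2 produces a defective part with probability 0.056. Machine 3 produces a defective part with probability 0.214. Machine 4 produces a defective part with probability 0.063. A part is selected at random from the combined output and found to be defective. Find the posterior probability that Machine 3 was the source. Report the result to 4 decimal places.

P(defective|M1) = 0.121; P(defective|M2) = 0.056; P(defective|M3) = 0.214; P(defective|M4) = 0.063.
Prior × likelihood for each source: 0.25·0.121=0.03025, 0.25·0.056=0.01400, 0.25·0.214=0.05350, 0.25·0.063=0.01575. Summing gives P(defective) = 0.11350.
P(Machine 3 | defective) = 0.05350 / 0.11350 = 0.4714.

Posterior probability ≈ 0.4714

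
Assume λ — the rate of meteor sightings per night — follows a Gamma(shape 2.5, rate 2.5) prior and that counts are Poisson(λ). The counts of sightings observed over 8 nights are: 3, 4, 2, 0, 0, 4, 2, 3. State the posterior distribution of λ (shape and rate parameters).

The Poisson likelihood adds the total count to the shape and the number of exposure periods to the rate. Here ∑xᵢ = 18 and n = 8, so shape 2.5→20.5 and rate 2.5→10.5.

Posterior: Gamma(shape=20.5, rate=10.5)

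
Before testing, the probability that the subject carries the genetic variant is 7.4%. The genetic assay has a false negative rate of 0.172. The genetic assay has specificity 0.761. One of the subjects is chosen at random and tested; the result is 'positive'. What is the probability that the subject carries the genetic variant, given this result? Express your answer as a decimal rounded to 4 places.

Write H for 'the subject carries the genetic variant'. Prior odds H:¬H = 0.074/0.926 = 0.079914. For the 'positive' outcome, the likelihood ratio is 0.828/0.239 = 3.4644.
Posterior odds = 0.079914 × 3.4644 = 0.27686, so P(H|E) = 0.27686/(1+0.27686) = 0.2168.

P(H | E) ≈ 0.2168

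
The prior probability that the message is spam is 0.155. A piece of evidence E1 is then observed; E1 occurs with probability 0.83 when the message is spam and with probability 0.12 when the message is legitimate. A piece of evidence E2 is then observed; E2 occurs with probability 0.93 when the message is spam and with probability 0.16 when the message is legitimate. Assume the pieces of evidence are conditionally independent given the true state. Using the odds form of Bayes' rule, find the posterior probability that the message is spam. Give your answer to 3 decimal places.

Prior odds = 0.155/(1−0.155) = 0.18343.
Likelihood ratio for E1 = 0.83/0.12 = 6.9167.
Likelihood ratio for E2 = 0.93/0.16 = 5.8125.
Posterior odds = prior odds × LR₁ × LR₂ = 7.3745.
Posterior probability = odds/(1+odds) = 7.3745/8.3745 = 0.881.

Posterior probability ≈ 0.881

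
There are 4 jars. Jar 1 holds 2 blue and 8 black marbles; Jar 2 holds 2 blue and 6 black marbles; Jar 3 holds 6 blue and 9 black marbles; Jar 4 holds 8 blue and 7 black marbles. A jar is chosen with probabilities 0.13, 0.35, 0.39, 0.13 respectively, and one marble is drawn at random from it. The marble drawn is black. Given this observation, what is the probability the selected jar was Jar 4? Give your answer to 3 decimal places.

Posterior probability ≈ 0.092

Tabulate prior·likelihood by source: [1] prior 0.13, lik 0.8, product 0.1040; [2] prior 0.35, lik 0.75, product 0.2625; [3] prior 0.39, lik 0.6, product 0.2340; [4] prior 0.13, lik 0.4667, product 0.06067.
Normalizing constant = 0.66117; the posterior for Jar 4 is its product over the sum, 0.06067/0.66117 = 0.092.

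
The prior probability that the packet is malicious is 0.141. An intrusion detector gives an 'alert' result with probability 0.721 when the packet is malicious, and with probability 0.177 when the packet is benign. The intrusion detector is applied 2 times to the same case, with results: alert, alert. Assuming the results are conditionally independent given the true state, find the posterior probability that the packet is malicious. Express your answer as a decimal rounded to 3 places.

Posterior P(H) ≈ 0.731

With H the event that the packet is malicious, the joint likelihood of the observed sequence is P(data|H) = 0.721·0.721 = 0.51984 and P(data|¬H) = 0.177·0.177 = 0.031329.
Bayes: P(H|data) = 0.141·0.51984 / (0.141·0.51984 + 0.859·0.031329) = 0.073298/0.10021 = 0.7314.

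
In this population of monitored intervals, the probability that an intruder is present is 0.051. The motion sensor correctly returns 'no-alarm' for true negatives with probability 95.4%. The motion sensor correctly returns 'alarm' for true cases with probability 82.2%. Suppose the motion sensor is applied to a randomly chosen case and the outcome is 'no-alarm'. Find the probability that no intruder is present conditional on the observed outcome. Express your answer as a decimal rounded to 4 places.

Write H for 'an intruder is present'. Prior odds H:¬H = 0.051/0.949 = 0.053741. For the 'no-alarm' outcome, the likelihood ratio is 0.178/0.954 = 0.18658.
Posterior odds = 0.053741 × 0.18658 = 0.010027, so P(H|E) = 0.010027/(1+0.010027) = 0.0099. Then P(¬H|E) = 1 − 0.0099 = 0.9901.

P(¬H | E) ≈ 0.9901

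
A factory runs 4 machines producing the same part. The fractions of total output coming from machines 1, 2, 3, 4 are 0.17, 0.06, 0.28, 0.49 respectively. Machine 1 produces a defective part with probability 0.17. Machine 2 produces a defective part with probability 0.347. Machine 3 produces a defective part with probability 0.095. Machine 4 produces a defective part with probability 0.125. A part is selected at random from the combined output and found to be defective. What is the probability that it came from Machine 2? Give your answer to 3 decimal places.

Posterior probability ≈ 0.151

Tabulate prior·likelihood by source: [1] prior 0.17, lik 0.17, product 0.02890; [2] prior 0.06, lik 0.347, product 0.02082; [3] prior 0.28, lik 0.095, product 0.02660; [4] prior 0.49, lik 0.125, product 0.06125.
Normalizing constant = 0.13757; the posterior for Machine 2 is its product over the sum, 0.02082/0.13757 = 0.151.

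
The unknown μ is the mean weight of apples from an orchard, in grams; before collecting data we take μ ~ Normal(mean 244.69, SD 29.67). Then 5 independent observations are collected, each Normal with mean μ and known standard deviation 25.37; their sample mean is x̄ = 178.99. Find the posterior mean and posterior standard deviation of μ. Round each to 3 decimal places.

Posterior mean ≈ 187.372; posterior SD ≈ 10.597

Prior precision 1/τ₀² = 1/29.67² = 0.00113596; data precision n/σ² = 5/25.37² = 0.00776836.
Posterior precision = 0.00113596 + 0.00776836 = 0.00890432, giving posterior SD = 1/√0.00890432 = 10.597.
Posterior mean = (0.00113596·244.69 + 0.00776836·178.99) / 0.00890432 = 187.372.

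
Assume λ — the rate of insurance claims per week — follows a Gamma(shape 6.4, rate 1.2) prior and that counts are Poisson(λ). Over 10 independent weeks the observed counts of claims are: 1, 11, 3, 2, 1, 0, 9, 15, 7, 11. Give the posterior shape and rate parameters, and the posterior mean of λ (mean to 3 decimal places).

Posterior: Gamma(shape=66.4, rate=11.2); mean ≈ 5.929

Total count ∑xᵢ = 60 over n = 10 weeks.
Gamma is conjugate to the Poisson likelihood: posterior is Gamma(shape = 6.4+60 = 66.4, rate = 1.2+10 = 11.2).
E[λ | data] = 66.4/11.2 = 5.929.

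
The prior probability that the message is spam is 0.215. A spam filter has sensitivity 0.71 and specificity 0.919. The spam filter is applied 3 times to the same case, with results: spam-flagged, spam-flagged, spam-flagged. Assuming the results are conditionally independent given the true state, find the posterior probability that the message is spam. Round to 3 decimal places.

Posterior P(H) ≈ 0.995

Let H be the event that the message is spam; start with P(H) = 0.215. P('spam-flagged'|H) = 0.71, P('spam-flagged'|¬H) = 0.081.
Update on result 1 ('spam-flagged'): P(H) ← 0.71·0.2150 / (0.71·0.2150 + 0.081·0.7850) = 0.15265/0.21623 = 0.7059.
Update on result 2 ('spam-flagged'): P(H) ← 0.71·0.7059 / (0.71·0.7059 + 0.081·0.2941) = 0.50122/0.52504 = 0.9546.
Update on result 3 ('spam-flagged'): P(H) ← 0.71·0.9546 / (0.71·0.9546 + 0.081·0.0454) = 0.67779/0.68147 = 0.9946.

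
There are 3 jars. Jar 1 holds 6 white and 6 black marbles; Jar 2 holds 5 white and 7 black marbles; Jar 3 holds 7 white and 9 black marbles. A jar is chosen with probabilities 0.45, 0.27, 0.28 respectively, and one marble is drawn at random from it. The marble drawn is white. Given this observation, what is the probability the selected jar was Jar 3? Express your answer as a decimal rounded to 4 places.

Tabulate prior·likelihood by source: [1] prior 0.45, lik 0.5, product 0.2250; [2] prior 0.27, lik 0.4167, product 0.1125; [3] prior 0.28, lik 0.4375, product 0.1225.
Normalizing constant = 0.46000; the posterior for Jar 3 is its product over the sum, 0.1225/0.46000 = 0.2663.

Posterior probability ≈ 0.2663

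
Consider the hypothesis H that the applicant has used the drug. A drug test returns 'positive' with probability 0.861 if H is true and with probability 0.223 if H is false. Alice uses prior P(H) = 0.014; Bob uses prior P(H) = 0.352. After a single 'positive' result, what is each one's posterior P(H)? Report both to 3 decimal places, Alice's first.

P('+'|H) = 0.861, P('+'|¬H) = 0.223.
Alice: numerator 0.861·0.014 = 0.012054; evidence = 0.012054+0.223·0.986 = 0.23193; posterior = 0.052.
Bob: numerator 0.861·0.352 = 0.30307; evidence = 0.30307+0.223·0.648 = 0.44758; posterior = 0.677.

Alice: 0.052; Bob: 0.677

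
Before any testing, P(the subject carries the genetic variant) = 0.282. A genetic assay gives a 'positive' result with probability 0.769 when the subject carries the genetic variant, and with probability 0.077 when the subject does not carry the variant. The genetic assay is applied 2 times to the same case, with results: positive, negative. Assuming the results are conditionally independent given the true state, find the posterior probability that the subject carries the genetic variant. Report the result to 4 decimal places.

Posterior P(H) ≈ 0.4954

With H the event that the subject carries the genetic variant, the joint likelihood of the observed sequence is P(data|H) = 0.769·0.231 = 0.17764 and P(data|¬H) = 0.077·0.923 = 0.071071.
Bayes: P(H|data) = 0.282·0.17764 / (0.282·0.17764 + 0.718·0.071071) = 0.050094/0.10112 = 0.4954.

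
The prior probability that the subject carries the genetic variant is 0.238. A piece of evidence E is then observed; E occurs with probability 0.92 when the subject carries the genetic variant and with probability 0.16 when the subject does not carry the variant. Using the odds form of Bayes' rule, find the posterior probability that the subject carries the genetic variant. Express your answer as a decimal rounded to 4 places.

Posterior probability ≈ 0.6423

Prior odds = 0.238/(1−0.238) = 0.31234.
Likelihood ratio for E = 0.92/0.16 = 5.7500.
Posterior odds = prior odds × LR = 1.7959.
Posterior probability = odds/(1+odds) = 1.7959/2.7959 = 0.6423.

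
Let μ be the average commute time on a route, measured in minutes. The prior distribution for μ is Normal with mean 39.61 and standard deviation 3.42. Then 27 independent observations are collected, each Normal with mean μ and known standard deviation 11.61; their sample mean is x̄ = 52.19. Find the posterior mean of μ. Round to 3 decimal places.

Prior precision 1/τ₀² = 1/3.42² = 0.0854964; data precision n/σ² = 27/11.61² = 0.200308.
Posterior precision = 0.0854964 + 0.200308 = 0.285805.
Posterior mean = (0.0854964·39.61 + 0.200308·52.19) / 0.285805 = 48.427.

Posterior mean ≈ 48.427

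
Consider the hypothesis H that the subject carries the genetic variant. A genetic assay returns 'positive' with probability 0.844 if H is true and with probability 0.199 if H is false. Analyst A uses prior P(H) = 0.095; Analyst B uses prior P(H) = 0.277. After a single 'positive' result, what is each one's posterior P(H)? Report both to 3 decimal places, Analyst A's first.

The likelihood ratio for a 'positive' result is 0.844/0.199 = 4.2412.
Analyst A: prior odds 0.095/0.905 = 0.10497; posterior odds 0.44521; posterior probability 0.308.
Analyst B: prior odds 0.277/0.723 = 0.38313; posterior odds 1.6249; posterior probability 0.619.

Analyst A: 0.308; Analyst B: 0.619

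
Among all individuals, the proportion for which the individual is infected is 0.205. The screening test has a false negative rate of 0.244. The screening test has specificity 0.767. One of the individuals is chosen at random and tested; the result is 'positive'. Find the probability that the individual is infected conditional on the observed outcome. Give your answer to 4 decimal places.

P(H | E) ≈ 0.4555

Write H for 'the individual is infected'. Prior odds H:¬H = 0.205/0.795 = 0.25786. For the 'positive' outcome, the likelihood ratio is 0.756/0.233 = 3.2446.
Posterior odds = 0.25786 × 3.2446 = 0.83667, so P(H|E) = 0.83667/(1+0.83667) = 0.4555.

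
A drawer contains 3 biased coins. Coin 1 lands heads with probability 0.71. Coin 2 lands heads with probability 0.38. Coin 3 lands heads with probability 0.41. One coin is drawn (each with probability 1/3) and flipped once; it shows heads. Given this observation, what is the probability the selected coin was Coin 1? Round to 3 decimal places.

P(heads|C1) = 0.71; P(heads|C2) = 0.38; P(heads|C3) = 0.41.
Prior × likelihood for each source: 0.333333·0.71=0.2367, 0.333333·0.38=0.1267, 0.333333·0.41=0.1367. Summing gives P(heads) = 0.50000.
P(Coin 1 | heads) = 0.2367 / 0.50000 = 0.473.

Posterior probability ≈ 0.473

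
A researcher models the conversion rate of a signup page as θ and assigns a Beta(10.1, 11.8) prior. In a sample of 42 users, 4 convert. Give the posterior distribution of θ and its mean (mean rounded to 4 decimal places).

Observing 4 successes and 38 failures updates Beta(10.1, 11.8) by adding the success and failure counts to the two shape parameters: α = 10.1+4 = 14.1, β = 11.8+38 = 49.8.
Posterior mean = α/(α+β) = 14.1/63.9 = 0.2207.

Posterior: Beta(14.1, 49.8); mean ≈ 0.2207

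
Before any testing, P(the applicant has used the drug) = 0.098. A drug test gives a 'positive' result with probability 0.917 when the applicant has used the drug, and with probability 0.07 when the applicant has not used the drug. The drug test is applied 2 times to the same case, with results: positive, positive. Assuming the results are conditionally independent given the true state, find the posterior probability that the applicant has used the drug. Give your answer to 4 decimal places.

Let H be the event that the applicant has used the drug; start with P(H) = 0.098. P('positive'|H) = 0.917, P('positive'|¬H) = 0.07.
Update on result 1 ('positive'): P(H) ← 0.917·0.0980 / (0.917·0.0980 + 0.07·0.9020) = 0.089866/0.15301 = 0.5873.
Update on result 2 ('positive'): P(H) ← 0.917·0.5873 / (0.917·0.5873 + 0.07·0.4127) = 0.53859/0.56747 = 0.9491.

Posterior P(H) ≈ 0.9491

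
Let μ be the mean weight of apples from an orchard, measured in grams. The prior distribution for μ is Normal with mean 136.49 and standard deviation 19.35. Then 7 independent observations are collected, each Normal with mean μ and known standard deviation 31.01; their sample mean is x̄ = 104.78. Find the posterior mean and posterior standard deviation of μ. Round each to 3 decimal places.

Posterior mean ≈ 113.291; posterior SD ≈ 10.025

Prior precision 1/τ₀² = 1/19.35² = 0.00267078; data precision n/σ² = 7/31.01² = 0.00727938.
Posterior precision = 0.00267078 + 0.00727938 = 0.00995016, giving posterior SD = 1/√0.00995016 = 10.025.
Posterior mean = (0.00267078·136.49 + 0.00727938·104.78) / 0.00995016 = 113.291.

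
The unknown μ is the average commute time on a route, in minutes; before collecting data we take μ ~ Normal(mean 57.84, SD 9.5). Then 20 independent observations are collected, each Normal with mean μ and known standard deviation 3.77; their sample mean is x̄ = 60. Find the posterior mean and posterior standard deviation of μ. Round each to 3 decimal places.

Prior precision 1/τ₀² = 1/9.5² = 0.0110803; data precision n/σ² = 20/3.77² = 1.40717.
Posterior precision = 0.0110803 + 1.40717 = 1.41825, giving posterior SD = 1/√1.41825 = 0.840.
Posterior mean = (0.0110803·57.84 + 1.40717·60) / 1.41825 = 59.983.

Posterior mean ≈ 59.983; posterior SD ≈ 0.840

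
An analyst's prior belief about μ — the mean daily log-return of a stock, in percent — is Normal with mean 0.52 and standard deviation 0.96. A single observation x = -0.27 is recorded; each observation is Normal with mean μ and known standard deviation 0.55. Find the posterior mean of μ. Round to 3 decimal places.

With known σ, the Normal prior is conjugate. Weight on the data is w = (n/σ²)/(n/σ² + 1/τ₀²) = 3.30579/(3.30579+1.08507) = 0.75288.
Posterior mean = w·x̄ + (1−w)·μ₀ = 0.75288·-0.27 + 0.24712·0.52 = -0.075.

Posterior mean ≈ -0.075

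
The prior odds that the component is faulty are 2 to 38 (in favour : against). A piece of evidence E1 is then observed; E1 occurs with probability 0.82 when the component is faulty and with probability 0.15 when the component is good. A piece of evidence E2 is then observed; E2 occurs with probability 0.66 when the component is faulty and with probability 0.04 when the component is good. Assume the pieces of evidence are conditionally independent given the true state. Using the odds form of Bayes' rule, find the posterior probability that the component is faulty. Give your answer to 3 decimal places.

Prior odds = 2/38 = 0.052632. In log-odds, ln(0.052632) = -2.9444.
Add log likelihood ratios: ln(5.4667) + ln(16.500) = 4.5020.
Posterior log-odds = 1.5576, so posterior odds = exp(1.5576) = 4.7474. Converting, P(H|E) = 4.7474/5.7474 = 0.826.

Posterior probability ≈ 0.826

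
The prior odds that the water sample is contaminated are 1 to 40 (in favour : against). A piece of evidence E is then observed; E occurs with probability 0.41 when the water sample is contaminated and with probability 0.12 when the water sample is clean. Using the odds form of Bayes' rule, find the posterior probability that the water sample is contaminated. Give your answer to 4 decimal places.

Prior odds = 1/40 = 0.025000.
Likelihood ratio for E = 0.41/0.12 = 3.4167.
Posterior odds = prior odds × LR = 0.085417.
Posterior probability = odds/(1+odds) = 0.085417/1.0854 = 0.0787.

Posterior probability ≈ 0.0787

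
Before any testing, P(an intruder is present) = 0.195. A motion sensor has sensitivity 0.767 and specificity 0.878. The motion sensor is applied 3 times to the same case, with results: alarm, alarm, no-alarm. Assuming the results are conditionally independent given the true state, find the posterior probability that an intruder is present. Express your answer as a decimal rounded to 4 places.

Let H be the event that an intruder is present; start with P(H) = 0.195. P('alarm'|H) = 0.767, P('alarm'|¬H) = 0.122.
Update on result 1 ('alarm'): P(H) ← 0.767·0.1950 / (0.767·0.1950 + 0.122·0.8050) = 0.14957/0.24777 = 0.6036.
Update on result 2 ('alarm'): P(H) ← 0.767·0.6036 / (0.767·0.6036 + 0.122·0.3964) = 0.46299/0.51134 = 0.9054.
Update on result 3 ('no-alarm'): P(H) ← 0.233·0.9054 / (0.233·0.9054 + 0.878·0.0946) = 0.21097/0.29400 = 0.7176.

Posterior P(H) ≈ 0.7176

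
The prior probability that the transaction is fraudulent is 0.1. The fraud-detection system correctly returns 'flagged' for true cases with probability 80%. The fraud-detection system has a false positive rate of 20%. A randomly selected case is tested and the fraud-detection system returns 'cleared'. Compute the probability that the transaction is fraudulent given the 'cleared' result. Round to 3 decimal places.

Let H be the event that the transaction is fraudulent. P(H) = 0.1, so P(¬H) = 0.9. With E the 'cleared' result, P(E|H) = 0.2 and P(E|¬H) = 0.8.
P(E) = 0.2·0.1 + 0.8·0.9 = 0.020000 + 0.72000 = 0.74000.
By Bayes' theorem, P(H|E) = 0.020000 / 0.74000 = 0.027.

P(H | E) ≈ 0.027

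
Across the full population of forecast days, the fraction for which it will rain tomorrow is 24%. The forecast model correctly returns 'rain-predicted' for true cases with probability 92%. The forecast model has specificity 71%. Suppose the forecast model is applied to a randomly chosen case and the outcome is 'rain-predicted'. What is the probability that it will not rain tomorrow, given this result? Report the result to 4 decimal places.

Write H for 'it will rain tomorrow'. Prior odds H:¬H = 0.24/0.76 = 0.31579. For the 'rain-predicted' outcome, the likelihood ratio is 0.92/0.29 = 3.1724.
Posterior odds = 0.31579 × 3.1724 = 1.0018, so P(H|E) = 1.0018/(1+1.0018) = 0.5005. Then P(¬H|E) = 1 − 0.5005 = 0.4995.

P(¬H | E) ≈ 0.4995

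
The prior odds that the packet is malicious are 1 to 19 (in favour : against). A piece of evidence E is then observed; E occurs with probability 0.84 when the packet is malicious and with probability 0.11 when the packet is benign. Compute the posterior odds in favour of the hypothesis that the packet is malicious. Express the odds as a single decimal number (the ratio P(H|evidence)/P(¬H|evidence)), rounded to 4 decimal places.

Prior odds = 1/19 = 0.052632. In log-odds, ln(0.052632) = -2.9444.
Add log likelihood ratio: ln(7.6364) = 2.0329.
Posterior log-odds = -0.91152, so posterior odds = exp(-0.91152) = 0.40191.

Posterior odds ≈ 0.4019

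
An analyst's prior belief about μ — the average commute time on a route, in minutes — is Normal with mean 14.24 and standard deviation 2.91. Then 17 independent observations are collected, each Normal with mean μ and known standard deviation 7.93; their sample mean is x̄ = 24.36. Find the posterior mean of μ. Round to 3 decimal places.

Prior precision 1/τ₀² = 1/2.91² = 0.118090; data precision n/σ² = 17/7.93² = 0.270335.
Posterior precision = 0.118090 + 0.270335 = 0.388425.
Posterior mean = (0.118090·14.24 + 0.270335·24.36) / 0.388425 = 21.283.

Posterior mean ≈ 21.283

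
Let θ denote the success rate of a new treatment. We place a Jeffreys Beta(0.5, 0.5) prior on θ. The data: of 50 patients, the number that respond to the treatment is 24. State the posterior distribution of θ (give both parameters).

Posterior: Beta(24.5, 26.5)

The binomial likelihood is conjugate to the Beta prior: with 24 successes and 26 failures, the posterior is Beta(0.5+24, 0.5+26) = Beta(24.5, 26.5).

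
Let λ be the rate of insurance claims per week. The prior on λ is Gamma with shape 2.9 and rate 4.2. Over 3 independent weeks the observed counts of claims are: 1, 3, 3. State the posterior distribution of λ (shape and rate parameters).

The Poisson likelihood adds the total count to the shape and the number of exposure periods to the rate. Here ∑xᵢ = 7 and n = 3, so shape 2.9→9.9 and rate 4.2→7.2.

Posterior: Gamma(shape=9.9, rate=7.2)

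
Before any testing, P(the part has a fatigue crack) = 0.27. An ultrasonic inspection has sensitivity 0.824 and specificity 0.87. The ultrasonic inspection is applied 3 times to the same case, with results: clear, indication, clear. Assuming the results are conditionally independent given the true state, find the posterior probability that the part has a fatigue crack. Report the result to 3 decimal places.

Posterior P(H) ≈ 0.088

Let H be the event that the part has a fatigue crack; start with P(H) = 0.27. P('indication'|H) = 0.824, P('indication'|¬H) = 0.13.
Update on result 1 ('clear'): P(H) ← 0.176·0.2700 / (0.176·0.2700 + 0.87·0.7300) = 0.047520/0.68262 = 0.0696.
Update on result 2 ('indication'): P(H) ← 0.824·0.0696 / (0.824·0.0696 + 0.13·0.9304) = 0.057362/0.17831 = 0.3217.
Update on result 3 ('clear'): P(H) ← 0.176·0.3217 / (0.176·0.3217 + 0.87·0.6783) = 0.056618/0.64674 = 0.0875.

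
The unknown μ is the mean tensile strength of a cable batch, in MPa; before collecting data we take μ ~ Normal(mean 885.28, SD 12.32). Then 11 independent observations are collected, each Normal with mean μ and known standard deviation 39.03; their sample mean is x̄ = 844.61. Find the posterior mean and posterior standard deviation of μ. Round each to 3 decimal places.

Posterior mean ≈ 864.013; posterior SD ≈ 8.510

With known σ, the Normal prior is conjugate. Weight on the data is w = (n/σ²)/(n/σ² + 1/τ₀²) = 0.00722097/(0.00722097+0.00658838) = 0.52290.
Posterior mean = w·x̄ + (1−w)·μ₀ = 0.52290·844.61 + 0.47710·885.28 = 864.013. Posterior variance = 1/(0.00722097+0.00658838) = 72.4147, so SD = 8.510.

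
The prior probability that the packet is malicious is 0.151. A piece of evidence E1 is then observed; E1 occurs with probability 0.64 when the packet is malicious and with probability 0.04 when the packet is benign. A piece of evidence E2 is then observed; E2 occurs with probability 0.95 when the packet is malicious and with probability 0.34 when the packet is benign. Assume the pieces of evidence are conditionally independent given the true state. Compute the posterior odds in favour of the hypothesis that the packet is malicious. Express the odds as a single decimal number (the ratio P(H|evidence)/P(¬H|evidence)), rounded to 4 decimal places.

Posterior odds ≈ 7.9512

Prior odds = 0.151/(1−0.151) = 0.17786. In log-odds, ln(0.17786) = -1.7268.
Add log likelihood ratios: ln(16.000) + ln(2.7941) = 3.8001.
Posterior log-odds = 2.0733, so posterior odds = exp(2.0733) = 7.9512.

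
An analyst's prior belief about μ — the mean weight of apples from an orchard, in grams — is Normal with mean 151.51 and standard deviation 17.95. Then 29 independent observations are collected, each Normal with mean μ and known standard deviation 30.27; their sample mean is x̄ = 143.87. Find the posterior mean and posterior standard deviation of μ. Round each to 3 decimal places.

With known σ, the Normal prior is conjugate. Weight on the data is w = (n/σ²)/(n/σ² + 1/τ₀²) = 0.0316500/(0.0316500+0.00310364) = 0.91070.
Posterior mean = w·x̄ + (1−w)·μ₀ = 0.91070·143.87 + 0.089304·151.51 = 144.552. Posterior variance = 1/(0.0316500+0.00310364) = 28.7740, so SD = 5.364.

Posterior mean ≈ 144.552; posterior SD ≈ 5.364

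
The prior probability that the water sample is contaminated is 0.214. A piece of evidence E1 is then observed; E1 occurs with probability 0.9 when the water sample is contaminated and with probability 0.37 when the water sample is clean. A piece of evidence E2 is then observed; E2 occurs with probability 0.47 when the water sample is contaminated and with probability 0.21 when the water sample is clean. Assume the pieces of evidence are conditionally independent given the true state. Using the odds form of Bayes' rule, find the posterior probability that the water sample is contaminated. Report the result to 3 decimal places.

Posterior probability ≈ 0.597

Prior odds = 0.214/(1−0.214) = 0.27226.
Likelihood ratio for E1 = 0.9/0.37 = 2.4324.
Likelihood ratio for E2 = 0.47/0.21 = 2.2381.
Posterior odds = prior odds × LR₁ × LR₂ = 1.4822.
Posterior probability = odds/(1+odds) = 1.4822/2.4822 = 0.597.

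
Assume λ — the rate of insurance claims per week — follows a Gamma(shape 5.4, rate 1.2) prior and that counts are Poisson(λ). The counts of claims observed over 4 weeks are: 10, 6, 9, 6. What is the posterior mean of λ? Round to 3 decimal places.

Posterior mean ≈ 7.000

Total count ∑xᵢ = 31 over n = 4 weeks.
Gamma is conjugate to the Poisson likelihood: posterior is Gamma(shape = 5.4+31 = 36.4, rate = 1.2+4 = 5.2).
Posterior mean = shape/rate = 36.4/5.2 = 7.000.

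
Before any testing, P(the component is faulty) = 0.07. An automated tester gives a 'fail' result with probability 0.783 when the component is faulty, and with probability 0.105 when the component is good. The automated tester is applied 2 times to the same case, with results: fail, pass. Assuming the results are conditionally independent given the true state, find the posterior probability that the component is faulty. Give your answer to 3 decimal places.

Posterior P(H) ≈ 0.120

Let H be the event that the component is faulty; start with P(H) = 0.07. P('fail'|H) = 0.783, P('fail'|¬H) = 0.105.
Update on result 1 ('fail'): P(H) ← 0.783·0.0700 / (0.783·0.0700 + 0.105·0.9300) = 0.054810/0.15246 = 0.3595.
Update on result 2 ('pass'): P(H) ← 0.217·0.3595 / (0.217·0.3595 + 0.895·0.6405) = 0.078012/0.65126 = 0.1198.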